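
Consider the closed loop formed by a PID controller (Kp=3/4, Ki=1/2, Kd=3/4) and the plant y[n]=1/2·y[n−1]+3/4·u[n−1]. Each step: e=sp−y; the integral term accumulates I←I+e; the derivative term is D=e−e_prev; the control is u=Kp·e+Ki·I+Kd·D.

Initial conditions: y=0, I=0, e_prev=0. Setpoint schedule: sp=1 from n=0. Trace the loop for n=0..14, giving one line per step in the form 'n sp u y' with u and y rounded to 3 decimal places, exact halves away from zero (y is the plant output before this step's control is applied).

0 1 2.000 0.000
1 1 -1.250 1.500
2 1 3.000 -0.188
3 1 -2.359 2.156
4 1 4.516 -0.691
5 1 -4.239 3.041
6 1 6.939 -1.659
7 1 -7.324 4.375
8 1 10.875 -3.306
9 1 -12.351 6.504
10 1 17.284 -6.011
11 1 -20.534 9.957
12 1 27.722 -10.422
13 1 -33.856 15.581
14 1 44.721 -17.602

(exact arithmetic carried between steps; '≈' marks a value shown rounded to 6 d.p. or computed from one; I and e_prev carry over from the previous line; the table rounds u and y to 3 d.p., halves away from zero)
n=0: y=0, sp=1, e=sp−y=1; I=1, D=e−e_prev=1; u=3/4·1+1/2·1+3/4·1=2; next y=1/2·0+3/4·2=1.5
n=1: y=1.5, sp=1, e=sp−y=-0.5; I=0.5, D=e−e_prev=-1.5; u=3/4·(-0.5)+1/2·0.5+3/4·(-1.5)=-1.25; next y=1/2·1.5+3/4·(-1.25)=-0.1875
n=2: y=-0.1875, sp=1, e=sp−y=1.1875; I=1.6875, D=e−e_prev=1.6875; u=3/4·1.1875+1/2·1.6875+3/4·1.6875=3; next y=1/2·(-0.1875)+3/4·3=2.15625
n=3: y=2.15625, sp=1, e=sp−y=-1.15625; I=0.53125, D=e−e_prev=-2.34375; u=3/4·(-1.15625)+1/2·0.53125+3/4·(-2.34375)=-2.359375; next y=1/2·2.15625+3/4·(-2.359375)≈-0.691406
n=4: y≈-0.691406, sp=1, e=sp−y≈1.691406; I≈2.222656, D=e−e_prev≈2.847656; u=3/4·1.691406+1/2·2.222656+3/4·2.847656≈4.515625; next y=1/2·(-0.691406)+3/4·4.515625≈3.041016
n=5: y≈3.041016, sp=1, e=sp−y≈-2.041016; I≈0.181641, D=e−e_prev≈-3.732422; u=3/4·(-2.041016)+1/2·0.181641+3/4·(-3.732422)≈-4.239258; next y=1/2·3.041016+3/4·(-4.239258)≈-1.658936
n=6: y≈-1.658936, sp=1, e=sp−y≈2.658936; I≈2.840576, D=e−e_prev≈4.699951; u=3/4·2.658936+1/2·2.840576+3/4·4.699951≈6.939453; next y=1/2·(-1.658936)+3/4·6.939453≈4.375122
n=7: y≈4.375122, sp=1, e=sp−y≈-3.375122; I≈-0.534546, D=e−e_prev≈-6.034058; u=3/4·(-3.375122)+1/2·(-0.534546)+3/4·(-6.034058)≈-7.324158; next y=1/2·4.375122+3/4·(-7.324158)≈-3.305557
n=8: y≈-3.305557, sp=1, e=sp−y≈4.305557; I≈3.771011, D=e−e_prev≈7.680679; u=3/4·4.305557+1/2·3.771011+3/4·7.680679≈10.875183; next y=1/2·(-3.305557)+3/4·10.875183≈6.503609
n=9: y≈6.503609, sp=1, e=sp−y≈-5.503609; I≈-1.732597, D=e−e_prev≈-9.809166; u=3/4·(-5.503609)+1/2·(-1.732597)+3/4·(-9.809166)≈-12.350880; next y=1/2·6.503609+3/4·(-12.350880)≈-6.011355
n=10: y≈-6.011355, sp=1, e=sp−y≈7.011355; I≈5.278758, D=e−e_prev≈12.514964; u=3/4·7.011355+1/2·5.278758+3/4·12.514964≈17.284119; next y=1/2·(-6.011355)+3/4·17.284119≈9.957411
n=11: y≈9.957411, sp=1, e=sp−y≈-8.957411; I≈-3.678653, D=e−e_prev≈-15.968767; u=3/4·(-8.957411)+1/2·(-3.678653)+3/4·(-15.968767)≈-20.533960; next y=1/2·9.957411+3/4·(-20.533960)≈-10.421764
n=12: y≈-10.421764, sp=1, e=sp−y≈11.421764; I≈7.743111, D=e−e_prev≈20.379176; u=3/4·11.421764+1/2·7.743111+3/4·20.379176≈27.722261; next y=1/2·(-10.421764)+3/4·27.722261≈15.580813
n=13: y≈15.580813, sp=1, e=sp−y≈-14.580813; I≈-6.837702, D=e−e_prev≈-26.002578; u=3/4·(-14.580813)+1/2·(-6.837702)+3/4·(-26.002578)≈-33.856394; next y=1/2·15.580813+3/4·(-33.856394)≈-17.601889
n=14: y≈-17.601889, sp=1, e=sp−y≈18.601889; I≈11.764187, D=e−e_prev≈33.182702; u=3/4·18.601889+1/2·11.764187+3/4·33.182702≈44.720537; next y=1/2·(-17.601889)+3/4·44.720537≈24.739458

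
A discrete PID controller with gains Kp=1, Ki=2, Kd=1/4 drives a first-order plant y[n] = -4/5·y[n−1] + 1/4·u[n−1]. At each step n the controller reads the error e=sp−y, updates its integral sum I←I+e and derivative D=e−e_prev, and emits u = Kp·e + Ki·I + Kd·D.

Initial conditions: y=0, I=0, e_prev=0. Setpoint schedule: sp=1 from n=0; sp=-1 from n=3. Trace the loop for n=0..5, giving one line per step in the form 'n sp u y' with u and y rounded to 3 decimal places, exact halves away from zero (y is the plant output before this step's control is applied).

(exact arithmetic carried between steps; '≈' marks a value shown rounded to 6 d.p. or computed from one; I and e_prev carry over from the previous line; the table rounds u and y to 3 d.p., halves away from zero)
n=0: y=0, sp=1, e=sp−y=1; I=1, D=e−e_prev=1; u=1·1+2·1+1/4·1=3.25; next y=-4/5·0+1/4·3.25=0.8125
n=1: y=0.8125, sp=1, e=sp−y=0.1875; I=1.1875, D=e−e_prev=-0.8125; u=1·0.1875+2·1.1875+1/4·(-0.8125)=2.359375; next y=-4/5·0.8125+1/4·2.359375≈-0.060156
n=2: y≈-0.060156, sp=1, e=sp−y≈1.060156; I≈2.247656, D=e−e_prev≈0.872656; u=1·1.060156+2·2.247656+1/4·0.872656≈5.773633; next y=-4/5·(-0.060156)+1/4·5.773633≈1.491533
n=3: y≈1.491533, sp=-1, e=sp−y≈-2.491533; I≈-0.243877, D=e−e_prev≈-3.551689; u=1·(-2.491533)+2·(-0.243877)+1/4·(-3.551689)≈-3.867209; next y=-4/5·1.491533+1/4·(-3.867209)≈-2.160029
n=4: y≈-2.160029, sp=-1, e=sp−y≈1.160029; I≈0.916152, D=e−e_prev≈3.651562; u=1·1.160029+2·0.916152+1/4·3.651562≈3.905223; next y=-4/5·(-2.160029)+1/4·3.905223≈2.704329
n=5: y≈2.704329, sp=-1, e=sp−y≈-3.704329; I≈-2.788177, D=e−e_prev≈-4.864358; u=1·(-3.704329)+2·(-2.788177)+1/4·(-4.864358)≈-10.496773; next y=-4/5·2.704329+1/4·(-10.496773)≈-4.787656

0 1 3.250 0.000
1 1 2.359 0.813
2 1 5.774 -0.060
3 -1 -3.867 1.492
4 -1 3.905 -2.160
5 -1 -10.497 2.704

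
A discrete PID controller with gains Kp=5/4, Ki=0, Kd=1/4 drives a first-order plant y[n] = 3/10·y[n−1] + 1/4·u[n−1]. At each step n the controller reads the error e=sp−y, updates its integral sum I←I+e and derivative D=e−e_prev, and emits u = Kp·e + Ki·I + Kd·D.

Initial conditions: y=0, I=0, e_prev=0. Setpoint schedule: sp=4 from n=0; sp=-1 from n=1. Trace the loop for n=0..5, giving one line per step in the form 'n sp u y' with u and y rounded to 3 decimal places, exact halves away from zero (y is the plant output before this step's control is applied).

(exact arithmetic carried between steps; '≈' marks a value shown rounded to 6 d.p. or computed from one; I and e_prev carry over from the previous line; the table rounds u and y to 3 d.p., halves away from zero)
n=0: y=0, sp=4, e=sp−y=4; I=4, D=e−e_prev=4; u=5/4·4+0·4+1/4·4=6; next y=3/10·0+1/4·6=1.5
n=1: y=1.5, sp=-1, e=sp−y=-2.5; I=1.5, D=e−e_prev=-6.5; u=5/4·(-2.5)+0·1.5+1/4·(-6.5)=-4.75; next y=3/10·1.5+1/4·(-4.75)=-0.7375
n=2: y=-0.7375, sp=-1, e=sp−y=-0.2625; I=1.2375, D=e−e_prev=2.2375; u=5/4·(-0.2625)+0·1.2375+1/4·2.2375=0.23125; next y=3/10·(-0.7375)+1/4·0.23125≈-0.163438
n=3: y≈-0.163438, sp=-1, e=sp−y≈-0.836563; I≈0.400938, D=e−e_prev≈-0.574063; u=5/4·(-0.836563)+0·0.400938+1/4·(-0.574063)≈-1.189219; next y=3/10·(-0.163438)+1/4·(-1.189219)≈-0.346336
n=4: y≈-0.346336, sp=-1, e=sp−y≈-0.653664; I≈-0.252727, D=e−e_prev≈0.182898; u=5/4·(-0.653664)+0·(-0.252727)+1/4·0.182898≈-0.771355; next y=3/10·(-0.346336)+1/4·(-0.771355)≈-0.296740
n=5: y≈-0.296740, sp=-1, e=sp−y≈-0.703260; I≈-0.955987, D=e−e_prev≈-0.049596; u=5/4·(-0.703260)+0·(-0.955987)+1/4·(-0.049596)≈-0.891475; next y=3/10·(-0.296740)+1/4·(-0.891475)≈-0.311891

0 4 6.000 0.000
1 -1 -4.750 1.500
2 -1 0.231 -0.738
3 -1 -1.189 -0.163
4 -1 -0.771 -0.346
5 -1 -0.891 -0.297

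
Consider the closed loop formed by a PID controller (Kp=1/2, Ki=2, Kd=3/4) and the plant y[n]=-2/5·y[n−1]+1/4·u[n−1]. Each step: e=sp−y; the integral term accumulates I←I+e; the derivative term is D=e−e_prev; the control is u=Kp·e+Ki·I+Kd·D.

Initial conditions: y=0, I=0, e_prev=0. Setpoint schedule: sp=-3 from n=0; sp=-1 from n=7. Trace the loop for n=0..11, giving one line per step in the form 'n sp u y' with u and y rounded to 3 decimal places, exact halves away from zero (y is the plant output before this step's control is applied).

(exact arithmetic carried between steps; '≈' marks a value shown rounded to 6 d.p. or computed from one; I and e_prev carry over from the previous line; the table rounds u and y to 3 d.p., halves away from zero)
n=0: y=0, sp=-3, e=sp−y=-3; I=-3, D=e−e_prev=-3; u=1/2·(-3)+2·(-3)+3/4·(-3)=-9.75; next y=-2/5·0+1/4·(-9.75)=-2.4375
n=1: y=-2.4375, sp=-3, e=sp−y=-0.5625; I=-3.5625, D=e−e_prev=2.4375; u=1/2·(-0.5625)+2·(-3.5625)+3/4·2.4375=-5.578125; next y=-2/5·(-2.4375)+1/4·(-5.578125)≈-0.419531
n=2: y≈-0.419531, sp=-3, e=sp−y≈-2.580469; I≈-6.142969, D=e−e_prev≈-2.017969; u=1/2·(-2.580469)+2·(-6.142969)+3/4·(-2.017969)≈-15.089648; next y=-2/5·(-0.419531)+1/4·(-15.089648)≈-3.604600
n=3: y≈-3.604600, sp=-3, e=sp−y≈0.604600; I≈-5.538369, D=e−e_prev≈3.185068; u=1/2·0.604600+2·(-5.538369)+3/4·3.185068≈-8.385637; next y=-2/5·(-3.604600)+1/4·(-8.385637)≈-0.654569
n=4: y≈-0.654569, sp=-3, e=sp−y≈-2.345431; I≈-7.883800, D=e−e_prev≈-2.950030; u=1/2·(-2.345431)+2·(-7.883800)+3/4·(-2.950030)≈-19.152837; next y=-2/5·(-0.654569)+1/4·(-19.152837)≈-4.526382
n=5: y≈-4.526382, sp=-3, e=sp−y≈1.526382; I≈-6.357418, D=e−e_prev≈3.871812; u=1/2·1.526382+2·(-6.357418)+3/4·3.871812≈-9.047786; next y=-2/5·(-4.526382)+1/4·(-9.047786)≈-0.451394
n=6: y≈-0.451394, sp=-3, e=sp−y≈-2.548606; I≈-8.906024, D=e−e_prev≈-4.074988; u=1/2·(-2.548606)+2·(-8.906024)+3/4·(-4.074988)≈-22.142592; next y=-2/5·(-0.451394)+1/4·(-22.142592)≈-5.355090
n=7: y≈-5.355090, sp=-1, e=sp−y≈4.355090; I≈-4.550934, D=e−e_prev≈6.903696; u=1/2·4.355090+2·(-4.550934)+3/4·6.903696≈-1.746550; next y=-2/5·(-5.355090)+1/4·(-1.746550)≈1.705399
n=8: y≈1.705399, sp=-1, e=sp−y≈-2.705399; I≈-7.256332, D=e−e_prev≈-7.060489; u=1/2·(-2.705399)+2·(-7.256332)+3/4·(-7.060489)≈-21.160731; next y=-2/5·1.705399+1/4·(-21.160731)≈-5.972342
n=9: y≈-5.972342, sp=-1, e=sp−y≈4.972342; I≈-2.283990, D=e−e_prev≈7.677741; u=1/2·4.972342+2·(-2.283990)+3/4·7.677741≈3.676496; next y=-2/5·(-5.972342)+1/4·3.676496≈3.308061
n=10: y≈3.308061, sp=-1, e=sp−y≈-4.308061; I≈-6.592051, D=e−e_prev≈-9.280403; u=1/2·(-4.308061)+2·(-6.592051)+3/4·(-9.280403)≈-22.298435; next y=-2/5·3.308061+1/4·(-22.298435)≈-6.897833
n=11: y≈-6.897833, sp=-1, e=sp−y≈5.897833; I≈-0.694218, D=e−e_prev≈10.205894; u=1/2·5.897833+2·(-0.694218)+3/4·10.205894≈9.214901; next y=-2/5·(-6.897833)+1/4·9.214901≈5.062859

0 -3 -9.750 0.000
1 -3 -5.578 -2.438
2 -3 -15.090 -0.420
3 -3 -8.386 -3.605
4 -3 -19.153 -0.655
5 -3 -9.048 -4.526
6 -3 -22.143 -0.451
7 -1 -1.747 -5.355
8 -1 -21.161 1.705
9 -1 3.676 -5.972
10 -1 -22.298 3.308
11 -1 9.215 -6.898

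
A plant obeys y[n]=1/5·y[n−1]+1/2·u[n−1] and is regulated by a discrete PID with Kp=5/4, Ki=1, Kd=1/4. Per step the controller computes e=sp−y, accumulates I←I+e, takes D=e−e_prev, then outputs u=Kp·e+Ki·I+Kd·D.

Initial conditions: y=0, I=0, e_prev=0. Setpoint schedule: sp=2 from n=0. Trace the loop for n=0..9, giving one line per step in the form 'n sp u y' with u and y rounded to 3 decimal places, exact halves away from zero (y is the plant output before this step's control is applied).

0 2 5.000 0.000
1 2 0.250 2.500
2 2 5.063 0.625
3 2 0.891 2.656
4 2 4.941 0.977
5 2 1.321 2.666
6 2 4.758 1.194
7 2 1.636 2.618
8 2 4.565 1.342
9 2 1.882 2.551

(exact arithmetic carried between steps; '≈' marks a value shown rounded to 6 d.p. or computed from one; I and e_prev carry over from the previous line; the table rounds u and y to 3 d.p., halves away from zero)
n=0: y=0, sp=2, e=sp−y=2; I=2, D=e−e_prev=2; u=5/4·2+1·2+1/4·2=5; next y=1/5·0+1/2·5=2.5
n=1: y=2.5, sp=2, e=sp−y=-0.5; I=1.5, D=e−e_prev=-2.5; u=5/4·(-0.5)+1·1.5+1/4·(-2.5)=0.25; next y=1/5·2.5+1/2·0.25=0.625
n=2: y=0.625, sp=2, e=sp−y=1.375; I=2.875, D=e−e_prev=1.875; u=5/4·1.375+1·2.875+1/4·1.875=5.0625; next y=1/5·0.625+1/2·5.0625=2.65625
n=3: y=2.65625, sp=2, e=sp−y=-0.65625; I=2.21875, D=e−e_prev=-2.03125; u=5/4·(-0.65625)+1·2.21875+1/4·(-2.03125)=0.890625; next y=1/5·2.65625+1/2·0.890625≈0.976563
n=4: y≈0.976563, sp=2, e=sp−y≈1.023438; I≈3.242188, D=e−e_prev≈1.679688; u=5/4·1.023438+1·3.242188+1/4·1.679688≈4.941406; next y=1/5·0.976563+1/2·4.941406≈2.666016
n=5: y≈2.666016, sp=2, e=sp−y≈-0.666016; I≈2.576172, D=e−e_prev≈-1.689453; u=5/4·(-0.666016)+1·2.576172+1/4·(-1.689453)≈1.321289; next y=1/5·2.666016+1/2·1.321289≈1.193848
n=6: y≈1.193848, sp=2, e=sp−y≈0.806152; I≈3.382324, D=e−e_prev≈1.472168; u=5/4·0.806152+1·3.382324+1/4·1.472168≈4.758057; next y=1/5·1.193848+1/2·4.758057≈2.617798
n=7: y≈2.617798, sp=2, e=sp−y≈-0.617798; I≈2.764526, D=e−e_prev≈-1.423950; u=5/4·(-0.617798)+1·2.764526+1/4·(-1.423950)≈1.636292; next y=1/5·2.617798+1/2·1.636292≈1.341705
n=8: y≈1.341705, sp=2, e=sp−y≈0.658295; I≈3.422821, D=e−e_prev≈1.276093; u=5/4·0.658295+1·3.422821+1/4·1.276093≈4.564713; next y=1/5·1.341705+1/2·4.564713≈2.550697
n=9: y≈2.550697, sp=2, e=sp−y≈-0.550697; I≈2.872124, D=e−e_prev≈-1.208992; u=5/4·(-0.550697)+1·2.872124+1/4·(-1.208992)≈1.881504; next y=1/5·2.550697+1/2·1.881504≈1.450891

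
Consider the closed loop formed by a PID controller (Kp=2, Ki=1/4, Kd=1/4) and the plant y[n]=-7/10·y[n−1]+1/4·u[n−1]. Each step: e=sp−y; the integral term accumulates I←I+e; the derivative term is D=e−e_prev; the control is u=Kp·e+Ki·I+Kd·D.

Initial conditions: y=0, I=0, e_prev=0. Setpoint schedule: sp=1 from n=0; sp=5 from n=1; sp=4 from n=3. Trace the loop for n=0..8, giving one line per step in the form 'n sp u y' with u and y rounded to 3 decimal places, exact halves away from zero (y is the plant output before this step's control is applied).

0 1 2.500 0.000
1 5 10.938 0.625
2 5 7.008 2.297
3 4 10.983 0.144
4 4 5.407 2.645
5 4 14.233 -0.500
6 4 3.552 3.908
7 4 19.066 -1.847
8 4 -0.679 6.060

(exact arithmetic carried between steps; '≈' marks a value shown rounded to 6 d.p. or computed from one; I and e_prev carry over from the previous line; the table rounds u and y to 3 d.p., halves away from zero)
n=0: y=0, sp=1, e=sp−y=1; I=1, D=e−e_prev=1; u=2·1+1/4·1+1/4·1=2.5; next y=-7/10·0+1/4·2.5=0.625
n=1: y=0.625, sp=5, e=sp−y=4.375; I=5.375, D=e−e_prev=3.375; u=2·4.375+1/4·5.375+1/4·3.375=10.9375; next y=-7/10·0.625+1/4·10.9375=2.296875
n=2: y=2.296875, sp=5, e=sp−y=2.703125; I=8.078125, D=e−e_prev=-1.671875; u=2·2.703125+1/4·8.078125+1/4·(-1.671875)≈7.007813; next y=-7/10·2.296875+1/4·7.007813≈0.144141
n=3: y≈0.144141, sp=4, e=sp−y≈3.855859; I≈11.933984, D=e−e_prev≈1.152734; u=2·3.855859+1/4·11.933984+1/4·1.152734≈10.983398; next y=-7/10·0.144141+1/4·10.983398≈2.644951
n=4: y≈2.644951, sp=4, e=sp−y≈1.355049; I≈13.289033, D=e−e_prev≈-2.500811; u=2·1.355049+1/4·13.289033+1/4·(-2.500811)≈5.407153; next y=-7/10·2.644951+1/4·5.407153≈-0.499677
n=5: y≈-0.499677, sp=4, e=sp−y≈4.499677; I≈17.788711, D=e−e_prev≈3.144629; u=2·4.499677+1/4·17.788711+1/4·3.144629≈14.232690; next y=-7/10·(-0.499677)+1/4·14.232690≈3.907947
n=6: y≈3.907947, sp=4, e=sp−y≈0.092053; I≈17.880764, D=e−e_prev≈-4.407624; u=2·0.092053+1/4·17.880764+1/4·(-4.407624)≈3.552392; next y=-7/10·3.907947+1/4·3.552392≈-1.847465
n=7: y≈-1.847465, sp=4, e=sp−y≈5.847465; I≈23.728229, D=e−e_prev≈5.755411; u=2·5.847465+1/4·23.728229+1/4·5.755411≈19.065840; next y=-7/10·(-1.847465)+1/4·19.065840≈6.059685
n=8: y≈6.059685, sp=4, e=sp−y≈-2.059685; I≈21.668544, D=e−e_prev≈-7.907150; u=2·(-2.059685)+1/4·21.668544+1/4·(-7.907150)≈-0.679022; next y=-7/10·6.059685+1/4·(-0.679022)≈-4.411535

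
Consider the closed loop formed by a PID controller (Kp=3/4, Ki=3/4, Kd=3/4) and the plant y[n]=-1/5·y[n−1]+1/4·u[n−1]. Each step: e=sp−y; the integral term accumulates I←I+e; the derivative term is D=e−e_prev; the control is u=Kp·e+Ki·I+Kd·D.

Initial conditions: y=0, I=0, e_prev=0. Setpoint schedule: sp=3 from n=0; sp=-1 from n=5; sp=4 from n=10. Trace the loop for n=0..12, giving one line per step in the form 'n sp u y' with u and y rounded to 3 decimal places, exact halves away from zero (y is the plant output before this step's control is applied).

0 3 6.750 0.000
1 3 2.953 1.688
2 3 8.098 0.401
3 3 5.609 1.944
4 3 9.653 1.013
5 -1 -1.249 2.211
6 -1 6.912 -0.754
7 -1 -1.420 1.879
8 -1 4.268 -0.731
9 -1 -2.266 1.213
10 4 13.332 -0.809
11 4 1.989 3.495
12 4 13.913 -0.202

(exact arithmetic carried between steps; '≈' marks a value shown rounded to 6 d.p. or computed from one; I and e_prev carry over from the previous line; the table rounds u and y to 3 d.p., halves away from zero)
n=0: y=0, sp=3, e=sp−y=3; I=3, D=e−e_prev=3; u=3/4·3+3/4·3+3/4·3=6.75; next y=-1/5·0+1/4·6.75=1.6875
n=1: y=1.6875, sp=3, e=sp−y=1.3125; I=4.3125, D=e−e_prev=-1.6875; u=3/4·1.3125+3/4·4.3125+3/4·(-1.6875)=2.953125; next y=-1/5·1.6875+1/4·2.953125≈0.400781
n=2: y≈0.400781, sp=3, e=sp−y≈2.599219; I≈6.911719, D=e−e_prev≈1.286719; u=3/4·2.599219+3/4·6.911719+3/4·1.286719≈8.098242; next y=-1/5·0.400781+1/4·8.098242≈1.944404
n=3: y≈1.944404, sp=3, e=sp−y≈1.055596; I≈7.967314, D=e−e_prev≈-1.543623; u=3/4·1.055596+3/4·7.967314+3/4·(-1.543623)≈5.609465; next y=-1/5·1.944404+1/4·5.609465≈1.013485
n=4: y≈1.013485, sp=3, e=sp−y≈1.986515; I≈9.953829, D=e−e_prev≈0.930919; u=3/4·1.986515+3/4·9.953829+3/4·0.930919≈9.653447; next y=-1/5·1.013485+1/4·9.653447≈2.210665
n=5: y≈2.210665, sp=-1, e=sp−y≈-3.210665; I≈6.743164, D=e−e_prev≈-5.197179; u=3/4·(-3.210665)+3/4·6.743164+3/4·(-5.197179)≈-1.248509; next y=-1/5·2.210665+1/4·(-1.248509)≈-0.754260
n=6: y≈-0.754260, sp=-1, e=sp−y≈-0.245740; I≈6.497425, D=e−e_prev≈2.964925; u=3/4·(-0.245740)+3/4·6.497425+3/4·2.964925≈6.912457; next y=-1/5·(-0.754260)+1/4·6.912457≈1.878966
n=7: y≈1.878966, sp=-1, e=sp−y≈-2.878966; I≈3.618458, D=e−e_prev≈-2.633227; u=3/4·(-2.878966)+3/4·3.618458+3/4·(-2.633227)≈-1.420301; next y=-1/5·1.878966+1/4·(-1.420301)≈-0.730869
n=8: y≈-0.730869, sp=-1, e=sp−y≈-0.269131; I≈3.349327, D=e−e_prev≈2.609835; u=3/4·(-0.269131)+3/4·3.349327+3/4·2.609835≈4.267523; next y=-1/5·(-0.730869)+1/4·4.267523≈1.213054
n=9: y≈1.213054, sp=-1, e=sp−y≈-2.213054; I≈1.136272, D=e−e_prev≈-1.943923; u=3/4·(-2.213054)+3/4·1.136272+3/4·(-1.943923)≈-2.265529; next y=-1/5·1.213054+1/4·(-2.265529)≈-0.808993
n=10: y≈-0.808993, sp=4, e=sp−y≈4.808993; I≈5.945265, D=e−e_prev≈7.022047; u=3/4·4.808993+3/4·5.945265+3/4·7.022047≈13.332230; next y=-1/5·(-0.808993)+1/4·13.332230≈3.494856
n=11: y≈3.494856, sp=4, e=sp−y≈0.505144; I≈6.450409, D=e−e_prev≈-4.303849; u=3/4·0.505144+3/4·6.450409+3/4·(-4.303849)≈1.988778; next y=-1/5·3.494856+1/4·1.988778≈-0.201777
n=12: y≈-0.201777, sp=4, e=sp−y≈4.201777; I≈10.652186, D=e−e_prev≈3.696633; u=3/4·4.201777+3/4·10.652186+3/4·3.696633≈13.912946; next y=-1/5·(-0.201777)+1/4·13.912946≈3.518592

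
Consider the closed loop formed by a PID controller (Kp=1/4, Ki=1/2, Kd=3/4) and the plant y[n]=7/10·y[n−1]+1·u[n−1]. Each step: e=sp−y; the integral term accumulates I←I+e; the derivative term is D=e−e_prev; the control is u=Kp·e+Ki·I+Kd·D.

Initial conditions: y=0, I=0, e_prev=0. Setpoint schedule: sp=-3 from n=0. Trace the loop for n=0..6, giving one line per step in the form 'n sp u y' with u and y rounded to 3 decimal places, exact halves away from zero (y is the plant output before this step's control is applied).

0 -3 -4.500 0.000
1 -3 3.000 -4.500
2 -3 -6.150 -0.150
3 -3 4.845 -6.255
4 -3 -8.189 0.467
5 -3 7.612 -7.862
6 -3 -11.159 2.109

(exact arithmetic carried between steps; '≈' marks a value shown rounded to 6 d.p. or computed from one; I and e_prev carry over from the previous line; the table rounds u and y to 3 d.p., halves away from zero)
n=0: y=0, sp=-3, e=sp−y=-3; I=-3, D=e−e_prev=-3; u=1/4·(-3)+1/2·(-3)+3/4·(-3)=-4.5; next y=7/10·0+1·(-4.5)=-4.5
n=1: y=-4.5, sp=-3, e=sp−y=1.5; I=-1.5, D=e−e_prev=4.5; u=1/4·1.5+1/2·(-1.5)+3/4·4.5=3; next y=7/10·(-4.5)+1·3=-0.15
n=2: y=-0.15, sp=-3, e=sp−y=-2.85; I=-4.35, D=e−e_prev=-4.35; u=1/4·(-2.85)+1/2·(-4.35)+3/4·(-4.35)=-6.15; next y=7/10·(-0.15)+1·(-6.15)=-6.255
n=3: y=-6.255, sp=-3, e=sp−y=3.255; I=-1.095, D=e−e_prev=6.105; u=1/4·3.255+1/2·(-1.095)+3/4·6.105=4.845; next y=7/10·(-6.255)+1·4.845=0.4665
n=4: y=0.4665, sp=-3, e=sp−y=-3.4665; I=-4.5615, D=e−e_prev=-6.7215; u=1/4·(-3.4665)+1/2·(-4.5615)+3/4·(-6.7215)=-8.1885; next y=7/10·0.4665+1·(-8.1885)=-7.86195
n=5: y=-7.86195, sp=-3, e=sp−y=4.86195; I=0.30045, D=e−e_prev=8.32845; u=1/4·4.86195+1/2·0.30045+3/4·8.32845=7.61205; next y=7/10·(-7.86195)+1·7.61205=2.108685
n=6: y=2.108685, sp=-3, e=sp−y=-5.108685; I=-4.808235, D=e−e_prev=-9.970635; u=1/4·(-5.108685)+1/2·(-4.808235)+3/4·(-9.970635)=-11.159265; next y=7/10·2.108685+1·(-11.159265)≈-9.683186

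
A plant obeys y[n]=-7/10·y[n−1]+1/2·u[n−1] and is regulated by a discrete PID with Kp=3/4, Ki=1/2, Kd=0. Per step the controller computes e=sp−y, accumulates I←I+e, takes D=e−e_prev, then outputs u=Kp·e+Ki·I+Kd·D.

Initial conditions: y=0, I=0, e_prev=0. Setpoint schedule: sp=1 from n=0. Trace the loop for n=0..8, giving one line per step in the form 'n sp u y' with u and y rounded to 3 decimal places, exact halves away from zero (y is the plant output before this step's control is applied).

0 1 1.250 0.000
1 1 0.969 0.625
2 1 1.879 0.047
3 1 1.281 0.907
4 1 2.454 0.006
5 1 1.429 1.223
6 1 3.023 -0.141
7 1 1.404 1.610
8 1 3.643 -0.425

(exact arithmetic carried between steps; '≈' marks a value shown rounded to 6 d.p. or computed from one; I and e_prev carry over from the previous line; the table rounds u and y to 3 d.p., halves away from zero)
n=0: y=0, sp=1, e=sp−y=1; I=1, D=e−e_prev=1; u=3/4·1+1/2·1+0·1=1.25; next y=-7/10·0+1/2·1.25=0.625
n=1: y=0.625, sp=1, e=sp−y=0.375; I=1.375, D=e−e_prev=-0.625; u=3/4·0.375+1/2·1.375+0·(-0.625)=0.96875; next y=-7/10·0.625+1/2·0.96875=0.046875
n=2: y=0.046875, sp=1, e=sp−y=0.953125; I=2.328125, D=e−e_prev=0.578125; u=3/4·0.953125+1/2·2.328125+0·0.578125≈1.878906; next y=-7/10·0.046875+1/2·1.878906≈0.906641
n=3: y≈0.906641, sp=1, e=sp−y≈0.093359; I≈2.421484, D=e−e_prev≈-0.859766; u=3/4·0.093359+1/2·2.421484+0·(-0.859766)≈1.280762; next y=-7/10·0.906641+1/2·1.280762≈0.005732
n=4: y≈0.005732, sp=1, e=sp−y≈0.994268; I≈3.415752, D=e−e_prev≈0.900908; u=3/4·0.994268+1/2·3.415752+0·0.900908≈2.453577; next y=-7/10·0.005732+1/2·2.453577≈1.222776
n=5: y≈1.222776, sp=1, e=sp−y≈-0.222776; I≈3.192976, D=e−e_prev≈-1.217043; u=3/4·(-0.222776)+1/2·3.192976+0·(-1.217043)≈1.429406; next y=-7/10·1.222776+1/2·1.429406≈-0.141240
n=6: y≈-0.141240, sp=1, e=sp−y≈1.141240; I≈4.334216, D=e−e_prev≈1.364015; u=3/4·1.141240+1/2·4.334216+0·1.364015≈3.023038; next y=-7/10·(-0.141240)+1/2·3.023038≈1.610387
n=7: y≈1.610387, sp=1, e=sp−y≈-0.610387; I≈3.723829, D=e−e_prev≈-1.751626; u=3/4·(-0.610387)+1/2·3.723829+0·(-1.751626)≈1.404125; next y=-7/10·1.610387+1/2·1.404125≈-0.425208
n=8: y≈-0.425208, sp=1, e=sp−y≈1.425208; I≈5.149038, D=e−e_prev≈2.035595; u=3/4·1.425208+1/2·5.149038+0·2.035595≈3.643425; next y=-7/10·(-0.425208)+1/2·3.643425≈2.119358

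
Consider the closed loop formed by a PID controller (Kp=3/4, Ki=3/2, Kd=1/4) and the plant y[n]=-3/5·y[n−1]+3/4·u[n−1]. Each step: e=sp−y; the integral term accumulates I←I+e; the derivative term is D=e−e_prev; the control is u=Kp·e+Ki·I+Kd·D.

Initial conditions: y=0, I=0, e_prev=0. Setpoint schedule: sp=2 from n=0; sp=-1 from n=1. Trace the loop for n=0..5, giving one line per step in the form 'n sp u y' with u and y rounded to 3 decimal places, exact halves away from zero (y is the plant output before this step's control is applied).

0 2 5.000 0.000
1 -1 -9.375 3.750
2 -1 17.766 -9.281
3 -1 -43.506 18.893
4 -1 90.844 -43.965
5 -1 -206.616 94.512

(exact arithmetic carried between steps; '≈' marks a value shown rounded to 6 d.p. or computed from one; I and e_prev carry over from the previous line; the table rounds u and y to 3 d.p., halves away from zero)
n=0: y=0, sp=2, e=sp−y=2; I=2, D=e−e_prev=2; u=3/4·2+3/2·2+1/4·2=5; next y=-3/5·0+3/4·5=3.75
n=1: y=3.75, sp=-1, e=sp−y=-4.75; I=-2.75, D=e−e_prev=-6.75; u=3/4·(-4.75)+3/2·(-2.75)+1/4·(-6.75)=-9.375; next y=-3/5·3.75+3/4·(-9.375)=-9.28125
n=2: y=-9.28125, sp=-1, e=sp−y=8.28125; I=5.53125, D=e−e_prev=13.03125; u=3/4·8.28125+3/2·5.53125+1/4·13.03125=17.765625; next y=-3/5·(-9.28125)+3/4·17.765625≈18.892969
n=3: y≈18.892969, sp=-1, e=sp−y≈-19.892969; I≈-14.361719, D=e−e_prev≈-28.174219; u=3/4·(-19.892969)+3/2·(-14.361719)+1/4·(-28.174219)≈-43.505859; next y=-3/5·18.892969+3/4·(-43.505859)≈-43.965176
n=4: y≈-43.965176, sp=-1, e=sp−y≈42.965176; I≈28.603457, D=e−e_prev≈62.858145; u=3/4·42.965176+3/2·28.603457+1/4·62.858145≈90.843604; next y=-3/5·(-43.965176)+3/4·90.843604≈94.511808
n=5: y≈94.511808, sp=-1, e=sp−y≈-95.511808; I≈-66.908351, D=e−e_prev≈-138.476984; u=3/4·(-95.511808)+3/2·(-66.908351)+1/4·(-138.476984)≈-206.615629; next y=-3/5·94.511808+3/4·(-206.615629)≈-211.668806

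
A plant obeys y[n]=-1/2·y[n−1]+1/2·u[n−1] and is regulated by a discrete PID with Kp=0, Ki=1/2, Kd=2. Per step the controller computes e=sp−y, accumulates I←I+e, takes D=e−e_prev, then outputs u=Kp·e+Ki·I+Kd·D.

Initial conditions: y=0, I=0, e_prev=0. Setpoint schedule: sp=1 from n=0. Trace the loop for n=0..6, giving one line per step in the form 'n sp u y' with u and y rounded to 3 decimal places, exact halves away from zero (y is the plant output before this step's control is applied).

(exact arithmetic carried between steps; '≈' marks a value shown rounded to 6 d.p. or computed from one; I and e_prev carry over from the previous line; the table rounds u and y to 3 d.p., halves away from zero)
n=0: y=0, sp=1, e=sp−y=1; I=1, D=e−e_prev=1; u=0·1+1/2·1+2·1=2.5; next y=-1/2·0+1/2·2.5=1.25
n=1: y=1.25, sp=1, e=sp−y=-0.25; I=0.75, D=e−e_prev=-1.25; u=0·(-0.25)+1/2·0.75+2·(-1.25)=-2.125; next y=-1/2·1.25+1/2·(-2.125)=-1.6875
n=2: y=-1.6875, sp=1, e=sp−y=2.6875; I=3.4375, D=e−e_prev=2.9375; u=0·2.6875+1/2·3.4375+2·2.9375=7.59375; next y=-1/2·(-1.6875)+1/2·7.59375=4.640625
n=3: y=4.640625, sp=1, e=sp−y=-3.640625; I=-0.203125, D=e−e_prev=-6.328125; u=0·(-3.640625)+1/2·(-0.203125)+2·(-6.328125)≈-12.757813; next y=-1/2·4.640625+1/2·(-12.757813)≈-8.699219
n=4: y≈-8.699219, sp=1, e=sp−y≈9.699219; I≈9.496094, D=e−e_prev≈13.339844; u=0·9.699219+1/2·9.496094+2·13.339844≈31.427734; next y=-1/2·(-8.699219)+1/2·31.427734≈20.063477
n=5: y≈20.063477, sp=1, e=sp−y≈-19.063477; I≈-9.567383, D=e−e_prev≈-28.762695; u=0·(-19.063477)+1/2·(-9.567383)+2·(-28.762695)≈-62.309082; next y=-1/2·20.063477+1/2·(-62.309082)≈-41.186279
n=6: y≈-41.186279, sp=1, e=sp−y≈42.186279; I≈32.618896, D=e−e_prev≈61.249756; u=0·42.186279+1/2·32.618896+2·61.249756≈138.808960; next y=-1/2·(-41.186279)+1/2·138.808960≈89.997620

0 1 2.500 0.000
1 1 -2.125 1.250
2 1 7.594 -1.688
3 1 -12.758 4.641
4 1 31.428 -8.699
5 1 -62.309 20.063
6 1 138.809 -41.186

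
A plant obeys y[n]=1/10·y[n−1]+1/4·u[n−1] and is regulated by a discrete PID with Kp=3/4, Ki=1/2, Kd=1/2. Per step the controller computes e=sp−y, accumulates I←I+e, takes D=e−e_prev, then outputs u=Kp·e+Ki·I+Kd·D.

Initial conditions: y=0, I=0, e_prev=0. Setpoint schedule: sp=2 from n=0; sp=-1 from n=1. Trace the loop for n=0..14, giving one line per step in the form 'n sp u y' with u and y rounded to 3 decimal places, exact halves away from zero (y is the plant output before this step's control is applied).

(exact arithmetic carried between steps; '≈' marks a value shown rounded to 6 d.p. or computed from one; I and e_prev carry over from the previous line; the table rounds u and y to 3 d.p., halves away from zero)
n=0: y=0, sp=2, e=sp−y=2; I=2, D=e−e_prev=2; u=3/4·2+1/2·2+1/2·2=3.5; next y=1/10·0+1/4·3.5=0.875
n=1: y=0.875, sp=-1, e=sp−y=-1.875; I=0.125, D=e−e_prev=-3.875; u=3/4·(-1.875)+1/2·0.125+1/2·(-3.875)=-3.28125; next y=1/10·0.875+1/4·(-3.28125)≈-0.732813
n=2: y≈-0.732813, sp=-1, e=sp−y≈-0.267188; I≈-0.142188, D=e−e_prev≈1.607813; u=3/4·(-0.267188)+1/2·(-0.142188)+1/2·1.607813≈0.532422; next y=1/10·(-0.732813)+1/4·0.532422≈0.059824
n=3: y≈0.059824, sp=-1, e=sp−y≈-1.059824; I≈-1.202012, D=e−e_prev≈-0.792637; u=3/4·(-1.059824)+1/2·(-1.202012)+1/2·(-0.792637)≈-1.792192; next y=1/10·0.059824+1/4·(-1.792192)≈-0.442066
n=4: y≈-0.442066, sp=-1, e=sp−y≈-0.557934; I≈-1.759946, D=e−e_prev≈0.501890; u=3/4·(-0.557934)+1/2·(-1.759946)+1/2·0.501890≈-1.047479; next y=1/10·(-0.442066)+1/4·(-1.047479)≈-0.306076
n=5: y≈-0.306076, sp=-1, e=sp−y≈-0.693924; I≈-2.453870, D=e−e_prev≈-0.135989; u=3/4·(-0.693924)+1/2·(-2.453870)+1/2·(-0.135989)≈-1.815372; next y=1/10·(-0.306076)+1/4·(-1.815372)≈-0.484451
n=6: y≈-0.484451, sp=-1, e=sp−y≈-0.515549; I≈-2.969419, D=e−e_prev≈0.178374; u=3/4·(-0.515549)+1/2·(-2.969419)+1/2·0.178374≈-1.782184; next y=1/10·(-0.484451)+1/4·(-1.782184)≈-0.493991
n=7: y≈-0.493991, sp=-1, e=sp−y≈-0.506009; I≈-3.475428, D=e−e_prev≈0.009540; u=3/4·(-0.506009)+1/2·(-3.475428)+1/2·0.009540≈-2.112450; next y=1/10·(-0.493991)+1/4·(-2.112450)≈-0.577512
n=8: y≈-0.577512, sp=-1, e=sp−y≈-0.422488; I≈-3.897916, D=e−e_prev≈0.083521; u=3/4·(-0.422488)+1/2·(-3.897916)+1/2·0.083521≈-2.224064; next y=1/10·(-0.577512)+1/4·(-2.224064)≈-0.613767
n=9: y≈-0.613767, sp=-1, e=sp−y≈-0.386233; I≈-4.284149, D=e−e_prev≈0.036255; u=3/4·(-0.386233)+1/2·(-4.284149)+1/2·0.036255≈-2.413621; next y=1/10·(-0.613767)+1/4·(-2.413621)≈-0.664782
n=10: y≈-0.664782, sp=-1, e=sp−y≈-0.335218; I≈-4.619367, D=e−e_prev≈0.051015; u=3/4·(-0.335218)+1/2·(-4.619367)+1/2·0.051015≈-2.535589; next y=1/10·(-0.664782)+1/4·(-2.535589)≈-0.700376
n=11: y≈-0.700376, sp=-1, e=sp−y≈-0.299624; I≈-4.918991, D=e−e_prev≈0.035594; u=3/4·(-0.299624)+1/2·(-4.918991)+1/2·0.035594≈-2.666417; next y=1/10·(-0.700376)+1/4·(-2.666417)≈-0.736642
n=12: y≈-0.736642, sp=-1, e=sp−y≈-0.263358; I≈-5.182350, D=e−e_prev≈0.036266; u=3/4·(-0.263358)+1/2·(-5.182350)+1/2·0.036266≈-2.770560; next y=1/10·(-0.736642)+1/4·(-2.770560)≈-0.766304
n=13: y≈-0.766304, sp=-1, e=sp−y≈-0.233696; I≈-5.416045, D=e−e_prev≈0.029662; u=3/4·(-0.233696)+1/2·(-5.416045)+1/2·0.029662≈-2.868463; next y=1/10·(-0.766304)+1/4·(-2.868463)≈-0.793746
n=14: y≈-0.793746, sp=-1, e=sp−y≈-0.206254; I≈-5.622299, D=e−e_prev≈0.027442; u=3/4·(-0.206254)+1/2·(-5.622299)+1/2·0.027442≈-2.952119; next y=1/10·(-0.793746)+1/4·(-2.952119)≈-0.817404

0 2 3.500 0.000
1 -1 -3.281 0.875
2 -1 0.532 -0.733
3 -1 -1.792 0.060
4 -1 -1.047 -0.442
5 -1 -1.815 -0.306
6 -1 -1.782 -0.484
7 -1 -2.112 -0.494
8 -1 -2.224 -0.578
9 -1 -2.414 -0.614
10 -1 -2.536 -0.665
11 -1 -2.666 -0.700
12 -1 -2.771 -0.737
13 -1 -2.868 -0.766
14 -1 -2.952 -0.794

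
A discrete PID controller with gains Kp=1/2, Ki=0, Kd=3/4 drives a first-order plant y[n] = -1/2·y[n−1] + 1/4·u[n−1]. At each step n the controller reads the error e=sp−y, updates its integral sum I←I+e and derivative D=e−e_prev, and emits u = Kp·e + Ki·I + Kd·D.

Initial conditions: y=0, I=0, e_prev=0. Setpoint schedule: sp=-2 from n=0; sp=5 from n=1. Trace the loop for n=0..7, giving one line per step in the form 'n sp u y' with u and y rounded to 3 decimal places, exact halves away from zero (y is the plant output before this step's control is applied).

(exact arithmetic carried between steps; '≈' marks a value shown rounded to 6 d.p. or computed from one; I and e_prev carry over from the previous line; the table rounds u and y to 3 d.p., halves away from zero)
n=0: y=0, sp=-2, e=sp−y=-2; I=-2, D=e−e_prev=-2; u=1/2·(-2)+0·(-2)+3/4·(-2)=-2.5; next y=-1/2·0+1/4·(-2.5)=-0.625
n=1: y=-0.625, sp=5, e=sp−y=5.625; I=3.625, D=e−e_prev=7.625; u=1/2·5.625+0·3.625+3/4·7.625=8.53125; next y=-1/2·(-0.625)+1/4·8.53125≈2.445313
n=2: y≈2.445313, sp=5, e=sp−y≈2.554688; I≈6.179688, D=e−e_prev≈-3.070313; u=1/2·2.554688+0·6.179688+3/4·(-3.070313)≈-1.025391; next y=-1/2·2.445313+1/4·(-1.025391)≈-1.479004
n=3: y≈-1.479004, sp=5, e=sp−y≈6.479004; I≈12.658691, D=e−e_prev≈3.924316; u=1/2·6.479004+0·12.658691+3/4·3.924316≈6.182739; next y=-1/2·(-1.479004)+1/4·6.182739≈2.285187
n=4: y≈2.285187, sp=5, e=sp−y≈2.714813; I≈15.373505, D=e−e_prev≈-3.764191; u=1/2·2.714813+0·15.373505+3/4·(-3.764191)≈-1.465736; next y=-1/2·2.285187+1/4·(-1.465736)≈-1.509027
n=5: y≈-1.509027, sp=5, e=sp−y≈6.509027; I≈21.882532, D=e−e_prev≈3.794214; u=1/2·6.509027+0·21.882532+3/4·3.794214≈6.100174; next y=-1/2·(-1.509027)+1/4·6.100174≈2.279557
n=6: y≈2.279557, sp=5, e=sp−y≈2.720443; I≈24.602975, D=e−e_prev≈-3.788585; u=1/2·2.720443+0·24.602975+3/4·(-3.788585)≈-1.481217; next y=-1/2·2.279557+1/4·(-1.481217)≈-1.510083
n=7: y≈-1.510083, sp=5, e=sp−y≈6.510083; I≈31.113058, D=e−e_prev≈3.789640; u=1/2·6.510083+0·31.113058+3/4·3.789640≈6.097272; next y=-1/2·(-1.510083)+1/4·6.097272≈2.279359

0 -2 -2.500 0.000
1 5 8.531 -0.625
2 5 -1.025 2.445
3 5 6.183 -1.479
4 5 -1.466 2.285
5 5 6.100 -1.509
6 5 -1.481 2.280
7 5 6.097 -1.510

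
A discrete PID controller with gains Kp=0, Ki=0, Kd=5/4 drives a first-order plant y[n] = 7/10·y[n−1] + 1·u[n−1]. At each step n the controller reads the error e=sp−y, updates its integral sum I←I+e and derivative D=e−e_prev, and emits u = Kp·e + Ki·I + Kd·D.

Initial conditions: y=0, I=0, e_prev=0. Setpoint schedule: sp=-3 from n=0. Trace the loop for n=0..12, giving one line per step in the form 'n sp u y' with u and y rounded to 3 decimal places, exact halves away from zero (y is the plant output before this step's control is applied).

(exact arithmetic carried between steps; '≈' marks a value shown rounded to 6 d.p. or computed from one; I and e_prev carry over from the previous line; the table rounds u and y to 3 d.p., halves away from zero)
n=0: y=0, sp=-3, e=sp−y=-3; I=-3, D=e−e_prev=-3; u=0·(-3)+0·(-3)+5/4·(-3)=-3.75; next y=7/10·0+1·(-3.75)=-3.75
n=1: y=-3.75, sp=-3, e=sp−y=0.75; I=-2.25, D=e−e_prev=3.75; u=0·0.75+0·(-2.25)+5/4·3.75=4.6875; next y=7/10·(-3.75)+1·4.6875=2.0625
n=2: y=2.0625, sp=-3, e=sp−y=-5.0625; I=-7.3125, D=e−e_prev=-5.8125; u=0·(-5.0625)+0·(-7.3125)+5/4·(-5.8125)=-7.265625; next y=7/10·2.0625+1·(-7.265625)=-5.821875
n=3: y=-5.821875, sp=-3, e=sp−y=2.821875; I=-4.490625, D=e−e_prev=7.884375; u=0·2.821875+0·(-4.490625)+5/4·7.884375≈9.855469; next y=7/10·(-5.821875)+1·9.855469≈5.780156
n=4: y≈5.780156, sp=-3, e=sp−y≈-8.780156; I≈-13.270781, D=e−e_prev≈-11.602031; u=0·(-8.780156)+0·(-13.270781)+5/4·(-11.602031)≈-14.502539; next y=7/10·5.780156+1·(-14.502539)≈-10.456430
n=5: y≈-10.456430, sp=-3, e=sp−y≈7.456430; I≈-5.814352, D=e−e_prev≈16.236586; u=0·7.456430+0·(-5.814352)+5/4·16.236586≈20.295732; next y=7/10·(-10.456430)+1·20.295732≈12.976232
n=6: y≈12.976232, sp=-3, e=sp−y≈-15.976232; I≈-21.790583, D=e−e_prev≈-23.432661; u=0·(-15.976232)+0·(-21.790583)+5/4·(-23.432661)≈-29.290827; next y=7/10·12.976232+1·(-29.290827)≈-20.207465
n=7: y≈-20.207465, sp=-3, e=sp−y≈17.207465; I≈-4.583119, D=e−e_prev≈33.183696; u=0·17.207465+0·(-4.583119)+5/4·33.183696≈41.479620; next y=7/10·(-20.207465)+1·41.479620≈27.334395
n=8: y≈27.334395, sp=-3, e=sp−y≈-30.334395; I≈-34.917514, D=e−e_prev≈-47.541860; u=0·(-30.334395)+0·(-34.917514)+5/4·(-47.541860)≈-59.427324; next y=7/10·27.334395+1·(-59.427324)≈-40.293248
n=9: y≈-40.293248, sp=-3, e=sp−y≈37.293248; I≈2.375734, D=e−e_prev≈67.627643; u=0·37.293248+0·2.375734+5/4·67.627643≈84.534554; next y=7/10·(-40.293248)+1·84.534554≈56.329280
n=10: y≈56.329280, sp=-3, e=sp−y≈-59.329280; I≈-56.953546, D=e−e_prev≈-96.622528; u=0·(-59.329280)+0·(-56.953546)+5/4·(-96.622528)≈-120.778160; next y=7/10·56.329280+1·(-120.778160)≈-81.347664
n=11: y≈-81.347664, sp=-3, e=sp−y≈78.347664; I≈21.394118, D=e−e_prev≈137.676944; u=0·78.347664+0·21.394118+5/4·137.676944≈172.096180; next y=7/10·(-81.347664)+1·172.096180≈115.152815
n=12: y≈115.152815, sp=-3, e=sp−y≈-118.152815; I≈-96.758697, D=e−e_prev≈-196.500479; u=0·(-118.152815)+0·(-96.758697)+5/4·(-196.500479)≈-245.625599; next y=7/10·115.152815+1·(-245.625599)≈-165.018628

0 -3 -3.750 0.000
1 -3 4.688 -3.750
2 -3 -7.266 2.063
3 -3 9.855 -5.822
4 -3 -14.503 5.780
5 -3 20.296 -10.456
6 -3 -29.291 12.976
7 -3 41.480 -20.207
8 -3 -59.427 27.334
9 -3 84.535 -40.293
10 -3 -120.778 56.329
11 -3 172.096 -81.348
12 -3 -245.626 115.153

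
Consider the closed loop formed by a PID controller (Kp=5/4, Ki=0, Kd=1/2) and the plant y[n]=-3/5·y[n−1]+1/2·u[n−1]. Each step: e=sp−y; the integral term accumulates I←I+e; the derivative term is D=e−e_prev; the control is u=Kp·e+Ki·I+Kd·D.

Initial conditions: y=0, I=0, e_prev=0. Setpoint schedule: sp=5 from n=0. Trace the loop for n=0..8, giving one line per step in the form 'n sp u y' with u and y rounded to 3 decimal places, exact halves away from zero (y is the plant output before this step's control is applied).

0 5 8.750 0.000
1 5 -1.406 4.375
2 5 14.262 -3.328
3 5 -11.388 9.128
4 5 30.362 -11.170
5 5 -37.631 21.883
6 5 73.096 -31.946
7 5 -107.225 55.715
8 5 186.431 -87.042

(exact arithmetic carried between steps; '≈' marks a value shown rounded to 6 d.p. or computed from one; I and e_prev carry over from the previous line; the table rounds u and y to 3 d.p., halves away from zero)
n=0: y=0, sp=5, e=sp−y=5; I=5, D=e−e_prev=5; u=5/4·5+0·5+1/2·5=8.75; next y=-3/5·0+1/2·8.75=4.375
n=1: y=4.375, sp=5, e=sp−y=0.625; I=5.625, D=e−e_prev=-4.375; u=5/4·0.625+0·5.625+1/2·(-4.375)=-1.40625; next y=-3/5·4.375+1/2·(-1.40625)=-3.328125
n=2: y=-3.328125, sp=5, e=sp−y=8.328125; I=13.953125, D=e−e_prev=7.703125; u=5/4·8.328125+0·13.953125+1/2·7.703125≈14.261719; next y=-3/5·(-3.328125)+1/2·14.261719≈9.127734
n=3: y≈9.127734, sp=5, e=sp−y≈-4.127734; I≈9.825391, D=e−e_prev≈-12.455859; u=5/4·(-4.127734)+0·9.825391+1/2·(-12.455859)≈-11.387598; next y=-3/5·9.127734+1/2·(-11.387598)≈-11.170439
n=4: y≈-11.170439, sp=5, e=sp−y≈16.170439; I≈25.995830, D=e−e_prev≈20.298174; u=5/4·16.170439+0·25.995830+1/2·20.298174≈30.362136; next y=-3/5·(-11.170439)+1/2·30.362136≈21.883332
n=5: y≈21.883332, sp=5, e=sp−y≈-16.883332; I≈9.112498, D=e−e_prev≈-33.053771; u=5/4·(-16.883332)+0·9.112498+1/2·(-33.053771)≈-37.631050; next y=-3/5·21.883332+1/2·(-37.631050)≈-31.945524
n=6: y≈-31.945524, sp=5, e=sp−y≈36.945524; I≈46.058023, D=e−e_prev≈53.828856; u=5/4·36.945524+0·46.058023+1/2·53.828856≈73.096333; next y=-3/5·(-31.945524)+1/2·73.096333≈55.715481
n=7: y≈55.715481, sp=5, e=sp−y≈-50.715481; I≈-4.657459, D=e−e_prev≈-87.661005; u=5/4·(-50.715481)+0·(-4.657459)+1/2·(-87.661005)≈-107.224854; next y=-3/5·55.715481+1/2·(-107.224854)≈-87.041716
n=8: y≈-87.041716, sp=5, e=sp−y≈92.041716; I≈87.384257, D=e−e_prev≈142.757197; u=5/4·92.041716+0·87.384257+1/2·142.757197≈186.430743; next y=-3/5·(-87.041716)+1/2·186.430743≈145.440401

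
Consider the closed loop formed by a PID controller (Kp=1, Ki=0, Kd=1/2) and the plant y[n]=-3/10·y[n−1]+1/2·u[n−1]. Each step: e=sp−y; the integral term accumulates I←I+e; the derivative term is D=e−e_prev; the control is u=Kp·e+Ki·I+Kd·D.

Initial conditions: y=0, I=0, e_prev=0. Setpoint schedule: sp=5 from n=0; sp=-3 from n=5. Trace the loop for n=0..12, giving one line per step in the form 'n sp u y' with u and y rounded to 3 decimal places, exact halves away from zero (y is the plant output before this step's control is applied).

0 5 7.500 0.000
1 5 -0.625 3.750
2 5 9.031 -1.438
3 5 -3.139 4.947
4 5 12.054 -3.054
5 -3 -18.941 6.943
6 -3 17.802 -11.554
7 -3 -27.327 12.367
8 -3 29.244 -17.374
9 -3 -41.438 19.834
10 -3 46.921 -26.669
11 -3 -63.527 31.461
12 -3 74.533 -41.202

(exact arithmetic carried between steps; '≈' marks a value shown rounded to 6 d.p. or computed from one; I and e_prev carry over from the previous line; the table rounds u and y to 3 d.p., halves away from zero)
n=0: y=0, sp=5, e=sp−y=5; I=5, D=e−e_prev=5; u=1·5+0·5+1/2·5=7.5; next y=-3/10·0+1/2·7.5=3.75
n=1: y=3.75, sp=5, e=sp−y=1.25; I=6.25, D=e−e_prev=-3.75; u=1·1.25+0·6.25+1/2·(-3.75)=-0.625; next y=-3/10·3.75+1/2·(-0.625)=-1.4375
n=2: y=-1.4375, sp=5, e=sp−y=6.4375; I=12.6875, D=e−e_prev=5.1875; u=1·6.4375+0·12.6875+1/2·5.1875=9.03125; next y=-3/10·(-1.4375)+1/2·9.03125=4.946875
n=3: y=4.946875, sp=5, e=sp−y=0.053125; I=12.740625, D=e−e_prev=-6.384375; u=1·0.053125+0·12.740625+1/2·(-6.384375)≈-3.139063; next y=-3/10·4.946875+1/2·(-3.139063)≈-3.053594
n=4: y≈-3.053594, sp=5, e=sp−y≈8.053594; I≈20.794219, D=e−e_prev≈8.000469; u=1·8.053594+0·20.794219+1/2·8.000469≈12.053828; next y=-3/10·(-3.053594)+1/2·12.053828≈6.942992
n=5: y≈6.942992, sp=-3, e=sp−y≈-9.942992; I≈10.851227, D=e−e_prev≈-17.996586; u=1·(-9.942992)+0·10.851227+1/2·(-17.996586)≈-18.941285; next y=-3/10·6.942992+1/2·(-18.941285)≈-11.553540
n=6: y≈-11.553540, sp=-3, e=sp−y≈8.553540; I≈19.404767, D=e−e_prev≈18.496532; u=1·8.553540+0·19.404767+1/2·18.496532≈17.801806; next y=-3/10·(-11.553540)+1/2·17.801806≈12.366965
n=7: y≈12.366965, sp=-3, e=sp−y≈-15.366965; I≈4.037802, D=e−e_prev≈-23.920506; u=1·(-15.366965)+0·4.037802+1/2·(-23.920506)≈-27.327218; next y=-3/10·12.366965+1/2·(-27.327218)≈-17.373699
n=8: y≈-17.373699, sp=-3, e=sp−y≈14.373699; I≈18.411500, D=e−e_prev≈29.740664; u=1·14.373699+0·18.411500+1/2·29.740664≈29.244031; next y=-3/10·(-17.373699)+1/2·29.244031≈19.834125
n=9: y≈19.834125, sp=-3, e=sp−y≈-22.834125; I≈-4.422625, D=e−e_prev≈-37.207823; u=1·(-22.834125)+0·(-4.422625)+1/2·(-37.207823)≈-41.438037; next y=-3/10·19.834125+1/2·(-41.438037)≈-26.669256
n=10: y≈-26.669256, sp=-3, e=sp−y≈23.669256; I≈19.246631, D=e−e_prev≈46.503381; u=1·23.669256+0·19.246631+1/2·46.503381≈46.920946; next y=-3/10·(-26.669256)+1/2·46.920946≈31.461250
n=11: y≈31.461250, sp=-3, e=sp−y≈-34.461250; I≈-15.214619, D=e−e_prev≈-58.130506; u=1·(-34.461250)+0·(-15.214619)+1/2·(-58.130506)≈-63.526503; next y=-3/10·31.461250+1/2·(-63.526503)≈-41.201626
n=12: y≈-41.201626, sp=-3, e=sp−y≈38.201626; I≈22.987007, D=e−e_prev≈72.662876; u=1·38.201626+0·22.987007+1/2·72.662876≈74.533064; next y=-3/10·(-41.201626)+1/2·74.533064≈49.627020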